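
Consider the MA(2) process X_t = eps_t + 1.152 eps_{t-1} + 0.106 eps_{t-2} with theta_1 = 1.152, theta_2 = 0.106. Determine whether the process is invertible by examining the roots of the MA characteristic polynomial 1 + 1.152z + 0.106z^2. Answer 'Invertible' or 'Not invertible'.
\text{Not invertible}

The MA(q) characteristic polynomial is P(z) = 1 + 1.152z + 0.106z^2.
Invertibility requires all roots to lie outside the unit circle, i.e. |z| > 1 for every root.
Set 1 + (1.152) z + (0.106) z^2 = 0, i.e. a z^2 + b z + c = 0 with a = 0.106, b = 1.152, c = 1.
Discriminant D = b^2 - 4ac = (1.152)^2 - 4*(0.106)*1 = 1.327104 - (0.424) = 0.903104.
D >= 0, so the roots are real: z = (-b +/- sqrt(D)) / (2a) = (-1.152 +/- 0.950318) / (0.212).
  z_1 = (-1.152 + 0.950318) / (0.212) = -0.9513,   |z_1| = 0.9513.
  z_2 = (-1.152 - 0.950318) / (0.212) = -9.9166,   |z_2| = 9.9166.
Moduli of all roots: 0.9513, 9.9166.
All moduli strictly greater than 1? No.
Verdict: Not invertible.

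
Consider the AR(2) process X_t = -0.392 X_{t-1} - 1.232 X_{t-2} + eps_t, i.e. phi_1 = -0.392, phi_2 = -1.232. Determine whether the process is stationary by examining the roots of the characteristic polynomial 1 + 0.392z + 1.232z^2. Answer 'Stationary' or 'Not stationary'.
\text{Not stationary}

The AR(p) characteristic polynomial is P(z) = 1 + 0.392z + 1.232z^2.
Stationarity requires all roots to lie outside the unit circle, i.e. |z| > 1 for every root.
Set 1 + (0.392) z + (1.232) z^2 = 0, i.e. a z^2 + b z + c = 0 with a = 1.232, b = 0.392, c = 1.
Discriminant D = b^2 - 4ac = (0.392)^2 - 4*(1.232)*1 = 0.153664 - (4.928) = -4.774336.
D < 0, so the roots are the complex-conjugate pair z = (-b +/- i sqrt(-D)) / (2a) = -0.1591 +/- 0.8868i.
For a conjugate pair |z|^2 = z * conj(z) = (product of roots) = c/a = 1/(1.232) = 0.811688, so |z| = sqrt(0.811688) = 0.9009 for both roots.
Moduli of all roots: 0.9009, 0.9009.
All moduli strictly greater than 1? No.
Verdict: Not stationary.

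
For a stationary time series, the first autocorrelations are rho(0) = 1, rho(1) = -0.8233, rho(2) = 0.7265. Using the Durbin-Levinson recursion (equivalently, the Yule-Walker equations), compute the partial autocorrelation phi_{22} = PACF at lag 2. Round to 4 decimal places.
\phi_{22} = 0.1511

The PACF at lag k is phi_{kk}, the last component of the solution
to the Yule-Walker system G_k phi = r_k where
  (G_k)_{ij} = rho(|i - j|), (r_k)_i = rho(i), i,j = 1..k.
Equivalently, Durbin-Levinson gives phi_{kk} iteratively:
  phi_{11} = rho(1)
  phi_{kk} = [rho(k) - sum_{j=1..k-1} phi_{k-1,j} rho(k-j)]
            / [1 - sum_{j=1..k-1} phi_{k-1,j} rho(j)],
  phi_{k,j} = phi_{k-1,j} - phi_{kk} phi_{k-1,k-j},  j = 1..k-1.
Step k = 1:
  phi_11 = rho(1) = -0.8233.
Step k = 2:
  phi_22 = [rho(2) - phi_11 rho(1)] / [1 - phi_11 rho(1)] = [0.7265 - (-0.8233)(-0.8233)] / [1 - (-0.8233)(-0.8233)]
         = 0.04867711 / 0.32217711 = 0.1511.
Therefore phi_{22} = 0.1511.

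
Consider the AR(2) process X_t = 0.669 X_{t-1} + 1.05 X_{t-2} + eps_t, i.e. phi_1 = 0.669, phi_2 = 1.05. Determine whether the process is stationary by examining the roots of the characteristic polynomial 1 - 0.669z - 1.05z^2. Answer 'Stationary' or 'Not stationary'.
\text{Not stationary}

The AR(p) characteristic polynomial is P(z) = 1 - 0.669z - 1.05z^2.
Stationarity requires all roots to lie outside the unit circle, i.e. |z| > 1 for every root.
Set 1 + (-0.669) z + (-1.05) z^2 = 0, i.e. a z^2 + b z + c = 0 with a = -1.05, b = -0.669, c = 1.
Discriminant D = b^2 - 4ac = (-0.669)^2 - 4*(-1.05)*1 = 0.447561 - (-4.2) = 4.647561.
D >= 0, so the roots are real: z = (-b +/- sqrt(D)) / (2a) = (0.669 +/- 2.15582) / (-2.1).
  z_1 = (0.669 + 2.15582) / (-2.1) = -1.3452,   |z_1| = 1.3452.
  z_2 = (0.669 - 2.15582) / (-2.1) = 0.708,   |z_2| = 0.708.
Moduli of all roots: 1.3452, 0.7080.
All moduli strictly greater than 1? No.
Verdict: Not stationary.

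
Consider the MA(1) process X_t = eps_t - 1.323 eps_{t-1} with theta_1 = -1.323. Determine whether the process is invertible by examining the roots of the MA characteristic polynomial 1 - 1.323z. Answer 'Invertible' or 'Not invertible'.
\text{Not invertible}

The MA(q) characteristic polynomial is P(z) = 1 - 1.323z.
Invertibility requires all roots to lie outside the unit circle, i.e. |z| > 1 for every root.
This is linear in z: 1 + (-1.323) z = 0  =>  z = -1/(-1.323) = 0.755858,  |z| = 0.755858.
Moduli of all roots: 0.7559.
All moduli strictly greater than 1? No.
Verdict: Not invertible.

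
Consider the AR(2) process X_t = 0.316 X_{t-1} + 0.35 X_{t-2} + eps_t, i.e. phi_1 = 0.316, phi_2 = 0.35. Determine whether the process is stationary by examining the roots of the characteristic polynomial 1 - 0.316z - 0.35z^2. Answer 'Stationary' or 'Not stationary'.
\text{Stationary}

The AR(p) characteristic polynomial is P(z) = 1 - 0.316z - 0.35z^2.
Stationarity requires all roots to lie outside the unit circle, i.e. |z| > 1 for every root.
Set 1 + (-0.316) z + (-0.35) z^2 = 0, i.e. a z^2 + b z + c = 0 with a = -0.35, b = -0.316, c = 1.
Discriminant D = b^2 - 4ac = (-0.316)^2 - 4*(-0.35)*1 = 0.099856 - (-1.4) = 1.499856.
D >= 0, so the roots are real: z = (-b +/- sqrt(D)) / (2a) = (0.316 +/- 1.224686) / (-0.7).
  z_1 = (0.316 + 1.224686) / (-0.7) = -2.201,   |z_1| = 2.201.
  z_2 = (0.316 - 1.224686) / (-0.7) = 1.2981,   |z_2| = 1.2981.
Moduli of all roots: 2.2010, 1.2981.
All moduli strictly greater than 1? Yes.
Verdict: Stationary.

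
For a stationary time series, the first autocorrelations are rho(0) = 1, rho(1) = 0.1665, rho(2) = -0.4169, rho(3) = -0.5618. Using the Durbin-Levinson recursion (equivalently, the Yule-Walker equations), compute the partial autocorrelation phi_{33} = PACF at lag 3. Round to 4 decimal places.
\phi_{33} = -0.5000

The PACF at lag k is phi_{kk}, the last component of the solution
to the Yule-Walker system G_k phi = r_k where
  (G_k)_{ij} = rho(|i - j|), (r_k)_i = rho(i), i,j = 1..k.
Equivalently, Durbin-Levinson gives phi_{kk} iteratively:
  phi_{11} = rho(1)
  phi_{kk} = [rho(k) - sum_{j=1..k-1} phi_{k-1,j} rho(k-j)]
            / [1 - sum_{j=1..k-1} phi_{k-1,j} rho(j)],
  phi_{k,j} = phi_{k-1,j} - phi_{kk} phi_{k-1,k-j},  j = 1..k-1.
Step k = 1:
  phi_11 = rho(1) = 0.1665.
Step k = 2:
  phi_22 = [rho(2) - phi_11 rho(1)] / [1 - phi_11 rho(1)] = [-0.4169 - (0.1665)(0.1665)] / [1 - (0.1665)(0.1665)]
         = -0.44462225 / 0.97227775 = -0.4573.
  Update: phi_21 = phi_11 - phi_22 phi_11 = 0.1665 - (-0.4573)(0.1665) = 0.24264.
Step k = 3:
  phi_33 = [rho(3) - phi_21 rho(2) - phi_22 rho(1)] / [1 - phi_21 rho(1) - phi_22 rho(2)]
    numerator   = -0.5618 - (0.24264)(-0.4169) - (-0.4573)(0.1665) = -0.38450283
    denominator = 1 - (0.24264)(0.1665) - (-0.4573)(-0.4169) = 0.76895216
  phi_33 = -0.38450283 / 0.76895216 = -0.5.
Therefore phi_{33} = -0.5000.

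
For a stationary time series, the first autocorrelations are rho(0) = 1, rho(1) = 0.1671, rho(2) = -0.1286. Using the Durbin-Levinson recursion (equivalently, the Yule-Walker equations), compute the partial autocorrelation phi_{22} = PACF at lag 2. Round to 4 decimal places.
\phi_{22} = -0.1610

The PACF at lag k is phi_{kk}, the last component of the solution
to the Yule-Walker system G_k phi = r_k where
  (G_k)_{ij} = rho(|i - j|), (r_k)_i = rho(i), i,j = 1..k.
Equivalently, Durbin-Levinson gives phi_{kk} iteratively:
  phi_{11} = rho(1)
  phi_{kk} = [rho(k) - sum_{j=1..k-1} phi_{k-1,j} rho(k-j)]
            / [1 - sum_{j=1..k-1} phi_{k-1,j} rho(j)],
  phi_{k,j} = phi_{k-1,j} - phi_{kk} phi_{k-1,k-j},  j = 1..k-1.
Step k = 1:
  phi_11 = rho(1) = 0.1671.
Step k = 2:
  phi_22 = [rho(2) - phi_11 rho(1)] / [1 - phi_11 rho(1)] = [-0.1286 - (0.1671)(0.1671)] / [1 - (0.1671)(0.1671)]
         = -0.15652241 / 0.97207759 = -0.161.
Therefore phi_{22} = -0.1610.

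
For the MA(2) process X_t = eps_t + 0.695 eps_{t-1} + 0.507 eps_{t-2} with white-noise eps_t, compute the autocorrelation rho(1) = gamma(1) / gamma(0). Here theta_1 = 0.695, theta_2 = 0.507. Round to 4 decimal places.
\rho(1) = 0.6019

For an MA(q) process with theta_0 = 1, the autocovariance is
  gamma(k) = sigma^2 * sum_{i=0..q-k} theta_i * theta_{i+k},
and rho(k) = gamma(k) / gamma(0). Sigma^2 cancels.
  numerator   = (1)*(0.695) + (0.695)*(0.507) = 1.047365.
  denominator = (1)^2 + (0.695)^2 + (0.507)^2 = 1.740074.
  rho(1) = 1.047365 / 1.740074 = 0.6019.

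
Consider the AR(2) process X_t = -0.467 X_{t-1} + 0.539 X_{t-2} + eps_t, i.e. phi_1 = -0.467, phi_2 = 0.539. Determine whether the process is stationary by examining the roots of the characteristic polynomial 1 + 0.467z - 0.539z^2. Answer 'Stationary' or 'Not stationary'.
\text{Not stationary}

The AR(p) characteristic polynomial is P(z) = 1 + 0.467z - 0.539z^2.
Stationarity requires all roots to lie outside the unit circle, i.e. |z| > 1 for every root.
Set 1 + (0.467) z + (-0.539) z^2 = 0, i.e. a z^2 + b z + c = 0 with a = -0.539, b = 0.467, c = 1.
Discriminant D = b^2 - 4ac = (0.467)^2 - 4*(-0.539)*1 = 0.218089 - (-2.156) = 2.374089.
D >= 0, so the roots are real: z = (-b +/- sqrt(D)) / (2a) = (-0.467 +/- 1.540808) / (-1.078).
  z_1 = (-0.467 + 1.540808) / (-1.078) = -0.9961,   |z_1| = 0.9961.
  z_2 = (-0.467 - 1.540808) / (-1.078) = 1.8625,   |z_2| = 1.8625.
Moduli of all roots: 0.9961, 1.8625.
All moduli strictly greater than 1? No.
Verdict: Not stationary.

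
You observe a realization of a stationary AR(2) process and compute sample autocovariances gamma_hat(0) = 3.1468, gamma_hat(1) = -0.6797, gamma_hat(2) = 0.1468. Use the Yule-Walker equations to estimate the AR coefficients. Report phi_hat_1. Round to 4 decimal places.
\hat\phi_{1} = -0.2160

The Yule-Walker equations for an AR(p) process read, in matrix form,
  Gamma_p phi = r_p,   with   (Gamma_p)_{ij} = gamma(|i - j|),
                       (r_p)_i = gamma(i),   i,j = 1..p.
Substitute the sample gammas (Toeplitz matrix and right-hand side of size 2):
  Gamma_p = [[3.1468, -0.6797], [-0.6797, 3.1468]]
  r_p     = [-0.6797, 0.1468]
Written out:
  3.1468 phi_1 - 0.6797 phi_2 = -0.6797
  -0.6797 phi_1 + 3.1468 phi_2 = 0.1468
Solve by Cramer's rule:
  det = gamma(0)^2 - gamma(1)^2 = (3.1468)^2 - (-0.6797)^2 = 9.90235024 - 0.46199209 = 9.44035815
  phi_hat_1 = [gamma(1) gamma(0) - gamma(1) gamma(2)] / det = [(-0.6797)(3.1468) - (-0.6797)(0.1468)] / 9.44035815 = -2.0391 / 9.44035815 = -0.216
  phi_hat_2 = [gamma(0) gamma(2) - gamma(1)^2] / det = [(3.1468)(0.1468) - (-0.6797)^2] / 9.44035815 = -0.00004185 / 9.44035815 = 0
So phi_hat = [-0.2160, -0.0000].
Therefore phi_hat_1 = -0.2160.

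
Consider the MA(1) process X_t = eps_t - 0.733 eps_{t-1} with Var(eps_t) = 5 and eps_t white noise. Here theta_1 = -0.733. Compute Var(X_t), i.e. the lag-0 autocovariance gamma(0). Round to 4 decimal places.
\gamma(0) = 7.6864

For an MA(q) process X_t = eps_t + sum_i theta_i eps_{t-i} with
Var(eps_t) = sigma^2, the variance is
  gamma(0) = sigma^2 * (1 + sum_i theta_i^2).
  sum_i theta_i^2 = (-0.733)^2 = 0.537289.
  gamma(0) = 5 * (1 + 0.537289) = 5 * 1.537289 = 7.686445, which rounds to 7.6864.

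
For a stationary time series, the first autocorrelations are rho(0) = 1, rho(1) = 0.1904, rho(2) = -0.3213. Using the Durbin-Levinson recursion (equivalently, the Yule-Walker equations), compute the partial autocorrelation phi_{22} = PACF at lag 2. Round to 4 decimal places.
\phi_{22} = -0.3710

The PACF at lag k is phi_{kk}, the last component of the solution
to the Yule-Walker system G_k phi = r_k where
  (G_k)_{ij} = rho(|i - j|), (r_k)_i = rho(i), i,j = 1..k.
Equivalently, Durbin-Levinson gives phi_{kk} iteratively:
  phi_{11} = rho(1)
  phi_{kk} = [rho(k) - sum_{j=1..k-1} phi_{k-1,j} rho(k-j)]
            / [1 - sum_{j=1..k-1} phi_{k-1,j} rho(j)],
  phi_{k,j} = phi_{k-1,j} - phi_{kk} phi_{k-1,k-j},  j = 1..k-1.
Step k = 1:
  phi_11 = rho(1) = 0.1904.
Step k = 2:
  phi_22 = [rho(2) - phi_11 rho(1)] / [1 - phi_11 rho(1)] = [-0.3213 - (0.1904)(0.1904)] / [1 - (0.1904)(0.1904)]
         = -0.35755216 / 0.96374784 = -0.371.
Therefore phi_{22} = -0.3710.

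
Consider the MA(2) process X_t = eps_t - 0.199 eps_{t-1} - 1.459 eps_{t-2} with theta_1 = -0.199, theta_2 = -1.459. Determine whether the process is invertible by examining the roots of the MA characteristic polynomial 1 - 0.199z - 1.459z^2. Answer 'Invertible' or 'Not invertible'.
\text{Not invertible}

The MA(q) characteristic polynomial is P(z) = 1 - 0.199z - 1.459z^2.
Invertibility requires all roots to lie outside the unit circle, i.e. |z| > 1 for every root.
Set 1 + (-0.199) z + (-1.459) z^2 = 0, i.e. a z^2 + b z + c = 0 with a = -1.459, b = -0.199, c = 1.
Discriminant D = b^2 - 4ac = (-0.199)^2 - 4*(-1.459)*1 = 0.039601 - (-5.836) = 5.875601.
D >= 0, so the roots are real: z = (-b +/- sqrt(D)) / (2a) = (0.199 +/- 2.423964) / (-2.918).
  z_1 = (0.199 + 2.423964) / (-2.918) = -0.8989,   |z_1| = 0.8989.
  z_2 = (0.199 - 2.423964) / (-2.918) = 0.7625,   |z_2| = 0.7625.
Moduli of all roots: 0.8989, 0.7625.
All moduli strictly greater than 1? No.
Verdict: Not invertible.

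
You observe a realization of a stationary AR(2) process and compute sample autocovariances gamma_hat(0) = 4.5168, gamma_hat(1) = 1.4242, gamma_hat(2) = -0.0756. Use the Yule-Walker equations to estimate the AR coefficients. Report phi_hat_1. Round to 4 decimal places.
\hat\phi_{1} = 0.3560

The Yule-Walker equations for an AR(p) process read, in matrix form,
  Gamma_p phi = r_p,   with   (Gamma_p)_{ij} = gamma(|i - j|),
                       (r_p)_i = gamma(i),   i,j = 1..p.
Substitute the sample gammas (Toeplitz matrix and right-hand side of size 2):
  Gamma_p = [[4.5168, 1.4242], [1.4242, 4.5168]]
  r_p     = [1.4242, -0.0756]
Written out:
  4.5168 phi_1 + 1.4242 phi_2 = 1.4242
  1.4242 phi_1 + 4.5168 phi_2 = -0.0756
Solve by Cramer's rule:
  det = gamma(0)^2 - gamma(1)^2 = (4.5168)^2 - (1.4242)^2 = 20.40148224 - 2.02834564 = 18.3731366
  phi_hat_1 = [gamma(1) gamma(0) - gamma(1) gamma(2)] / det = [(1.4242)(4.5168) - (1.4242)(-0.0756)] / 18.3731366 = 6.54049608 / 18.3731366 = 0.356
  phi_hat_2 = [gamma(0) gamma(2) - gamma(1)^2] / det = [(4.5168)(-0.0756) - (1.4242)^2] / 18.3731366 = -2.36981572 / 18.3731366 = -0.129
So phi_hat = [0.3560, -0.1290].
Therefore phi_hat_1 = 0.3560.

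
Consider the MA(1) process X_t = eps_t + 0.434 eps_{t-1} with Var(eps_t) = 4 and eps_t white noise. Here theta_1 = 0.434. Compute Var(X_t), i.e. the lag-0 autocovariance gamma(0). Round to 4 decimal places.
\gamma(0) = 4.7534

For an MA(q) process X_t = eps_t + sum_i theta_i eps_{t-i} with
Var(eps_t) = sigma^2, the variance is
  gamma(0) = sigma^2 * (1 + sum_i theta_i^2).
  sum_i theta_i^2 = (0.434)^2 = 0.188356.
  gamma(0) = 4 * (1 + 0.188356) = 4 * 1.188356 = 4.753424, which rounds to 4.7534.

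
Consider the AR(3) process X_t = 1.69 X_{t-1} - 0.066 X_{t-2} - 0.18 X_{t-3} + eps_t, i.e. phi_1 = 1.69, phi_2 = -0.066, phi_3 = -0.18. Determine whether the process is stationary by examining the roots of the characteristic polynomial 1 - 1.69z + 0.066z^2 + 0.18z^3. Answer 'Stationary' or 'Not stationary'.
\text{Not stationary}

The AR(p) characteristic polynomial is P(z) = 1 - 1.69z + 0.066z^2 + 0.18z^3.
Stationarity requires all roots to lie outside the unit circle, i.e. |z| > 1 for every root.
Degree 3: look for a simple real root z0 first, then factor out (1 - z/z0) and solve the remaining quadratic.
Testing z0 = 2.5: P(2.5) = 1 + (-1.69)(2.5) + (0.066)(2.5)^2 + (0.18)(2.5)^3
  = 1 + (-4.225) + (0.4125) + (2.8125) = 0.  So z_0 = 2.5 is a root, |z_0| = 2.5.
Divide out the factor (1 - 0.4 z) = (1 - z/z0) (since 1/z0 = 0.4):
  P(z) = (1 - 0.4 z)(1 + (-1.29) z + (-0.45) z^2)
  [check: z-coef -1.29 - (0.4) = -1.69; z^2-coef -0.45 - (0.4)(-1.29) = 0.066; z^3-coef -(0.4)(-0.45) = 0.18.]
Remaining roots from the quadratic factor 1 + (-1.29) z + (-0.45) z^2:
  Set 1 + (-1.29) z + (-0.45) z^2 = 0, i.e. a z^2 + b z + c = 0 with a = -0.45, b = -1.29, c = 1.
  Discriminant D = b^2 - 4ac = (-1.29)^2 - 4*(-0.45)*1 = 1.6641 - (-1.8) = 3.4641.
  D >= 0, so the roots are real: z = (-b +/- sqrt(D)) / (2a) = (1.29 +/- 1.861209) / (-0.9).
    z_1 = (1.29 + 1.861209) / (-0.9) = -3.5013,   |z_1| = 3.5013.
    z_2 = (1.29 - 1.861209) / (-0.9) = 0.6347,   |z_2| = 0.6347.
Moduli of all roots: 2.5000, 3.5013, 0.6347.
All moduli strictly greater than 1? No.
Verdict: Not stationary.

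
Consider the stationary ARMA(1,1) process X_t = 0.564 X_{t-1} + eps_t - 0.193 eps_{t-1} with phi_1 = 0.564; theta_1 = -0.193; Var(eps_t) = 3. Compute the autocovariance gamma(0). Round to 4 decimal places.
\gamma(0) = 3.6055

Multiply the model equation by X_{t-k} and take expectations. With theta_0 = psi_0 = 1 and psi_j the MA(infinity) weights, this gives
  gamma(k) - sum_i phi_i gamma(k-i) = c_k,
  c_k = sigma^2 * sum_{j=k..q} theta_j psi_{j-k}   (c_k = 0 for k > q),
using gamma(-m) = gamma(m).
psi-weights needed (psi_j = theta_j + sum_i phi_i psi_{j-i}):
  psi_1 = theta_1 + phi_1 = -0.193 + (0.564) = 0.371
Right-hand sides:
  c_0 = sigma^2 (1 + theta_1 psi_1) = 3 * (1 + (-0.193)(0.371)) = 3 * 0.928397 = 2.785191
  c_1 = sigma^2 theta_1 = 3 * (-0.193) = -0.579
  c_2 = 0
Equations for k = 0 and k = 1 (AR order 1):
  gamma(0) = phi_1 gamma(1) + c_0
  gamma(1) = phi_1 gamma(0) + c_1
Substituting the second into the first: gamma(0) (1 - phi_1^2) = c_0 + phi_1 c_1, so
  gamma(0) = (c_0 + phi_1 c_1) / (1 - phi_1^2) = (2.785191 + (0.564)(-0.579)) / (1 - (0.564)^2) = 2.458635 / 0.681904 = 3.605544.
Therefore gamma(0) = 3.6055 (to 4 decimal places).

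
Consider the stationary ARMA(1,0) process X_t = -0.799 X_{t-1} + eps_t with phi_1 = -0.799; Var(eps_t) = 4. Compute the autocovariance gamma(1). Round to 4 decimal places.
\gamma(1) = -8.8385

Multiply the model equation by X_{t-k} and take expectations. With theta_0 = psi_0 = 1 and psi_j the MA(infinity) weights, this gives
  gamma(k) - sum_i phi_i gamma(k-i) = c_k,
  c_k = sigma^2 * sum_{j=k..q} theta_j psi_{j-k}   (c_k = 0 for k > q),
using gamma(-m) = gamma(m).
Pure AR (q = 0): c_0 = sigma^2 = 4, c_k = 0 for k >= 1.
Equations for k = 0 and k = 1 (AR order 1):
  gamma(0) = phi_1 gamma(1) + c_0
  gamma(1) = phi_1 gamma(0) + c_1
Substituting the second into the first: gamma(0) (1 - phi_1^2) = c_0 + phi_1 c_1, so
  gamma(0) = c_0 / (1 - phi_1^2) = 4 / (1 - (-0.799)^2) = 4 / 0.361599 = 11.061977.
  gamma(1) = phi_1 gamma(0) = (-0.799)(11.061977) = -8.83852.
Therefore gamma(1) = -8.8385 (to 4 decimal places).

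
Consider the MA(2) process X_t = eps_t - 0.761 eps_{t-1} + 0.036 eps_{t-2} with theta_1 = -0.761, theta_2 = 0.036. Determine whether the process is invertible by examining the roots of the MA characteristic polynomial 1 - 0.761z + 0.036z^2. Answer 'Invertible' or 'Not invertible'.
\text{Invertible}

The MA(q) characteristic polynomial is P(z) = 1 - 0.761z + 0.036z^2.
Invertibility requires all roots to lie outside the unit circle, i.e. |z| > 1 for every root.
Set 1 + (-0.761) z + (0.036) z^2 = 0, i.e. a z^2 + b z + c = 0 with a = 0.036, b = -0.761, c = 1.
Discriminant D = b^2 - 4ac = (-0.761)^2 - 4*(0.036)*1 = 0.579121 - (0.144) = 0.435121.
D >= 0, so the roots are real: z = (-b +/- sqrt(D)) / (2a) = (0.761 +/- 0.659637) / (0.072).
  z_1 = (0.761 + 0.659637) / (0.072) = 19.7311,   |z_1| = 19.7311.
  z_2 = (0.761 - 0.659637) / (0.072) = 1.4078,   |z_2| = 1.4078.
Moduli of all roots: 19.7311, 1.4078.
All moduli strictly greater than 1? Yes.
Verdict: Invertible.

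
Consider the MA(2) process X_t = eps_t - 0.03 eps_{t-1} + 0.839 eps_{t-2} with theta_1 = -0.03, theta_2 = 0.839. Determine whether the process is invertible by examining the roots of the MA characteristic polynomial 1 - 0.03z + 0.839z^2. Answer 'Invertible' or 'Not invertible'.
\text{Invertible}

The MA(q) characteristic polynomial is P(z) = 1 - 0.03z + 0.839z^2.
Invertibility requires all roots to lie outside the unit circle, i.e. |z| > 1 for every root.
Set 1 + (-0.03) z + (0.839) z^2 = 0, i.e. a z^2 + b z + c = 0 with a = 0.839, b = -0.03, c = 1.
Discriminant D = b^2 - 4ac = (-0.03)^2 - 4*(0.839)*1 = 0.0009 - (3.356) = -3.3551.
D < 0, so the roots are the complex-conjugate pair z = (-b +/- i sqrt(-D)) / (2a) = 0.0179 +/- 1.0916i.
For a conjugate pair |z|^2 = z * conj(z) = (product of roots) = c/a = 1/(0.839) = 1.191895, so |z| = sqrt(1.191895) = 1.0917 for both roots.
Moduli of all roots: 1.0917, 1.0917.
All moduli strictly greater than 1? Yes.
Verdict: Invertible.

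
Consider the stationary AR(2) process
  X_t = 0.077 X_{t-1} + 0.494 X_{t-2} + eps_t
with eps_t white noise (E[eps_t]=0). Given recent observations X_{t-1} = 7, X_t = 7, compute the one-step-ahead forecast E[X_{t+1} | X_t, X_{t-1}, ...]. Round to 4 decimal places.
E[X_{t+1} \mid \mathcal F_t] = 3.9970

For an AR(p) model X_t = c + sum_i phi_i X_{t-i} + eps_t, the
one-step-ahead conditional mean is
  E[X_{t+1} | X_t, ...] = c + sum_i phi_i X_{t+1-i}.
Substitute known values:
  E[X_{t+1} | ...] = (0.077) * (7) + (0.494) * (7)
                   = 3.9970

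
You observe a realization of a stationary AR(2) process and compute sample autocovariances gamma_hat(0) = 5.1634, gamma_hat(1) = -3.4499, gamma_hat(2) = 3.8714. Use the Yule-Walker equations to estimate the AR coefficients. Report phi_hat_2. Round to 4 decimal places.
\hat\phi_{2} = 0.5480

The Yule-Walker equations for an AR(p) process read, in matrix form,
  Gamma_p phi = r_p,   with   (Gamma_p)_{ij} = gamma(|i - j|),
                       (r_p)_i = gamma(i),   i,j = 1..p.
Substitute the sample gammas (Toeplitz matrix and right-hand side of size 2):
  Gamma_p = [[5.1634, -3.4499], [-3.4499, 5.1634]]
  r_p     = [-3.4499, 3.8714]
Written out:
  5.1634 phi_1 - 3.4499 phi_2 = -3.4499
  -3.4499 phi_1 + 5.1634 phi_2 = 3.8714
Solve by Cramer's rule:
  det = gamma(0)^2 - gamma(1)^2 = (5.1634)^2 - (-3.4499)^2 = 26.66069956 - 11.90181001 = 14.75888955
  phi_hat_1 = [gamma(1) gamma(0) - gamma(1) gamma(2)] / det = [(-3.4499)(5.1634) - (-3.4499)(3.8714)] / 14.75888955 = -4.4572708 / 14.75888955 = -0.302
  phi_hat_2 = [gamma(0) gamma(2) - gamma(1)^2] / det = [(5.1634)(3.8714) - (-3.4499)^2] / 14.75888955 = 8.08777675 / 14.75888955 = 0.548
So phi_hat = [-0.3020, 0.5480].
Therefore phi_hat_2 = 0.5480.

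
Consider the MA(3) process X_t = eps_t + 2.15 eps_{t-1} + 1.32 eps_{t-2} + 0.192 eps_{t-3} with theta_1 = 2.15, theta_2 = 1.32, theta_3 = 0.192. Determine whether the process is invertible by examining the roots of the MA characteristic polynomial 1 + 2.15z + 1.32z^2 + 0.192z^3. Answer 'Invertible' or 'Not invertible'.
\text{Not invertible}

The MA(q) characteristic polynomial is P(z) = 1 + 2.15z + 1.32z^2 + 0.192z^3.
Invertibility requires all roots to lie outside the unit circle, i.e. |z| > 1 for every root.
Degree 3: look for a simple real root z0 first, then factor out (1 - z/z0) and solve the remaining quadratic.
Testing z0 = -1.25: P(-1.25) = 1 + (2.15)(-1.25) + (1.32)(-1.25)^2 + (0.192)(-1.25)^3
  = 1 + (-2.6875) + (2.0625) + (-0.375) = 0.  So z_0 = -1.25 is a root, |z_0| = 1.25.
Divide out the factor (1 + 0.8 z) = (1 - z/z0) (since 1/z0 = -0.8):
  P(z) = (1 + 0.8 z)(1 + (1.35) z + (0.24) z^2)
  [check: z-coef 1.35 - (-0.8) = 2.15; z^2-coef 0.24 - (-0.8)(1.35) = 1.32; z^3-coef -(-0.8)(0.24) = 0.192.]
Remaining roots from the quadratic factor 1 + (1.35) z + (0.24) z^2:
  Set 1 + (1.35) z + (0.24) z^2 = 0, i.e. a z^2 + b z + c = 0 with a = 0.24, b = 1.35, c = 1.
  Discriminant D = b^2 - 4ac = (1.35)^2 - 4*(0.24)*1 = 1.8225 - (0.96) = 0.8625.
  D >= 0, so the roots are real: z = (-b +/- sqrt(D)) / (2a) = (-1.35 +/- 0.928709) / (0.48).
    z_1 = (-1.35 + 0.928709) / (0.48) = -0.8777,   |z_1| = 0.8777.
    z_2 = (-1.35 - 0.928709) / (0.48) = -4.7473,   |z_2| = 4.7473.
Moduli of all roots: 1.2500, 0.8777, 4.7473.
All moduli strictly greater than 1? No.
Verdict: Not invertible.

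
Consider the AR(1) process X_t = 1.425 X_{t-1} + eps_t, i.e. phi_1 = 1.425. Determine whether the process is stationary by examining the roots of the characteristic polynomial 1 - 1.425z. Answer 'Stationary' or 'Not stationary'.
\text{Not stationary}

The AR(p) characteristic polynomial is P(z) = 1 - 1.425z.
Stationarity requires all roots to lie outside the unit circle, i.e. |z| > 1 for every root.
This is linear in z: 1 + (-1.425) z = 0  =>  z = -1/(-1.425) = 0.701754,  |z| = 0.701754.
Moduli of all roots: 0.7018.
All moduli strictly greater than 1? No.
Verdict: Not stationary.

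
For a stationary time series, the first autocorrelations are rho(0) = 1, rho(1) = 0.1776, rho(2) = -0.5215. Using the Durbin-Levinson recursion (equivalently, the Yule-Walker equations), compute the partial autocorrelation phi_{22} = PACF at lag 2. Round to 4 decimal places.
\phi_{22} = -0.5711

The PACF at lag k is phi_{kk}, the last component of the solution
to the Yule-Walker system G_k phi = r_k where
  (G_k)_{ij} = rho(|i - j|), (r_k)_i = rho(i), i,j = 1..k.
Equivalently, Durbin-Levinson gives phi_{kk} iteratively:
  phi_{11} = rho(1)
  phi_{kk} = [rho(k) - sum_{j=1..k-1} phi_{k-1,j} rho(k-j)]
            / [1 - sum_{j=1..k-1} phi_{k-1,j} rho(j)],
  phi_{k,j} = phi_{k-1,j} - phi_{kk} phi_{k-1,k-j},  j = 1..k-1.
Step k = 1:
  phi_11 = rho(1) = 0.1776.
Step k = 2:
  phi_22 = [rho(2) - phi_11 rho(1)] / [1 - phi_11 rho(1)] = [-0.5215 - (0.1776)(0.1776)] / [1 - (0.1776)(0.1776)]
         = -0.55304176 / 0.96845824 = -0.5711.
Therefore phi_{22} = -0.5711.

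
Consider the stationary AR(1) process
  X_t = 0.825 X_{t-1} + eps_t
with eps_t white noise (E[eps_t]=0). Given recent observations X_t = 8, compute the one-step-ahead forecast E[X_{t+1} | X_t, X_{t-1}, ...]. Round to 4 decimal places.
E[X_{t+1} \mid \mathcal F_t] = 6.6000

For an AR(p) model X_t = c + sum_i phi_i X_{t-i} + eps_t, the
one-step-ahead conditional mean is
  E[X_{t+1} | X_t, ...] = c + sum_i phi_i X_{t+1-i}.
Substitute known values:
  E[X_{t+1} | ...] = (0.825) * (8)
                   = 6.6000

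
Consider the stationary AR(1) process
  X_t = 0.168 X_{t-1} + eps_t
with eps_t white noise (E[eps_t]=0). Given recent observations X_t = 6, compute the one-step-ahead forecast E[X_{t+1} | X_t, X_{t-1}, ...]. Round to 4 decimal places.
E[X_{t+1} \mid \mathcal F_t] = 1.0080

For an AR(p) model X_t = c + sum_i phi_i X_{t-i} + eps_t, the
one-step-ahead conditional mean is
  E[X_{t+1} | X_t, ...] = c + sum_i phi_i X_{t+1-i}.
Substitute known values:
  E[X_{t+1} | ...] = (0.168) * (6)
                   = 1.0080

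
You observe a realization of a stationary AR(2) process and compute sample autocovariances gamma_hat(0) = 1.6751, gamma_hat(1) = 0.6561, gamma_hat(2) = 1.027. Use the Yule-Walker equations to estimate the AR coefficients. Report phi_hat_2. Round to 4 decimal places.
\hat\phi_{2} = 0.5430

The Yule-Walker equations for an AR(p) process read, in matrix form,
  Gamma_p phi = r_p,   with   (Gamma_p)_{ij} = gamma(|i - j|),
                       (r_p)_i = gamma(i),   i,j = 1..p.
Substitute the sample gammas (Toeplitz matrix and right-hand side of size 2):
  Gamma_p = [[1.6751, 0.6561], [0.6561, 1.6751]]
  r_p     = [0.6561, 1.027]
Written out:
  1.6751 phi_1 + 0.6561 phi_2 = 0.6561
  0.6561 phi_1 + 1.6751 phi_2 = 1.027
Solve by Cramer's rule:
  det = gamma(0)^2 - gamma(1)^2 = (1.6751)^2 - (0.6561)^2 = 2.80596001 - 0.43046721 = 2.3754928
  phi_hat_1 = [gamma(1) gamma(0) - gamma(1) gamma(2)] / det = [(0.6561)(1.6751) - (0.6561)(1.027)] / 2.3754928 = 0.42521841 / 2.3754928 = 0.179
  phi_hat_2 = [gamma(0) gamma(2) - gamma(1)^2] / det = [(1.6751)(1.027) - (0.6561)^2] / 2.3754928 = 1.28986049 / 2.3754928 = 0.543
So phi_hat = [0.1790, 0.5430].
Therefore phi_hat_2 = 0.5430.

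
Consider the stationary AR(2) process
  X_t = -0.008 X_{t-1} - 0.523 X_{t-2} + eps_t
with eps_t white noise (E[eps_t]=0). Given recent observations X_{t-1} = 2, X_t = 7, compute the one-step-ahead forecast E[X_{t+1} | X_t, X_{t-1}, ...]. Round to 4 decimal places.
E[X_{t+1} \mid \mathcal F_t] = -1.1020

For an AR(p) model X_t = c + sum_i phi_i X_{t-i} + eps_t, the
one-step-ahead conditional mean is
  E[X_{t+1} | X_t, ...] = c + sum_i phi_i X_{t+1-i}.
Substitute known values:
  E[X_{t+1} | ...] = (-0.008) * (7) + (-0.523) * (2)
                   = -1.1020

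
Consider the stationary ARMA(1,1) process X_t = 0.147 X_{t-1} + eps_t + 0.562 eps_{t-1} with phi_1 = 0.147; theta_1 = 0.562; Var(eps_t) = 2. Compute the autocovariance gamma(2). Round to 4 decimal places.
\gamma(2) = 0.2307

Multiply the model equation by X_{t-k} and take expectations. With theta_0 = psi_0 = 1 and psi_j the MA(infinity) weights, this gives
  gamma(k) - sum_i phi_i gamma(k-i) = c_k,
  c_k = sigma^2 * sum_{j=k..q} theta_j psi_{j-k}   (c_k = 0 for k > q),
using gamma(-m) = gamma(m).
psi-weights needed (psi_j = theta_j + sum_i phi_i psi_{j-i}):
  psi_1 = theta_1 + phi_1 = 0.562 + (0.147) = 0.709
Right-hand sides:
  c_0 = sigma^2 (1 + theta_1 psi_1) = 2 * (1 + (0.562)(0.709)) = 2 * 1.398458 = 2.796916
  c_1 = sigma^2 theta_1 = 2 * (0.562) = 1.124
  c_2 = 0
Equations for k = 0 and k = 1 (AR order 1):
  gamma(0) = phi_1 gamma(1) + c_0
  gamma(1) = phi_1 gamma(0) + c_1
Substituting the second into the first: gamma(0) (1 - phi_1^2) = c_0 + phi_1 c_1, so
  gamma(0) = (c_0 + phi_1 c_1) / (1 - phi_1^2) = (2.796916 + (0.147)(1.124)) / (1 - (0.147)^2) = 2.962144 / 0.978391 = 3.027567.
  gamma(1) = phi_1 gamma(0) + c_1 = (0.147)(3.027567) + (1.124) = 1.569052.
For k = 2 (> q): gamma(2) = phi_1 gamma(1) = (0.147)(1.569052) = 0.230651.
Therefore gamma(2) = 0.2307 (to 4 decimal places).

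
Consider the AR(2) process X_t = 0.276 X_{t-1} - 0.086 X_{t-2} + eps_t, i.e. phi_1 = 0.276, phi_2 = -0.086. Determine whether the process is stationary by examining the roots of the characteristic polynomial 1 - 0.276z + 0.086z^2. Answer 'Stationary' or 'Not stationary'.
\text{Stationary}

The AR(p) characteristic polynomial is P(z) = 1 - 0.276z + 0.086z^2.
Stationarity requires all roots to lie outside the unit circle, i.e. |z| > 1 for every root.
Set 1 + (-0.276) z + (0.086) z^2 = 0, i.e. a z^2 + b z + c = 0 with a = 0.086, b = -0.276, c = 1.
Discriminant D = b^2 - 4ac = (-0.276)^2 - 4*(0.086)*1 = 0.076176 - (0.344) = -0.267824.
D < 0, so the roots are the complex-conjugate pair z = (-b +/- i sqrt(-D)) / (2a) = 1.6047 +/- 3.0088i.
For a conjugate pair |z|^2 = z * conj(z) = (product of roots) = c/a = 1/(0.086) = 11.627907, so |z| = sqrt(11.627907) = 3.41 for both roots.
Moduli of all roots: 3.4100, 3.4100.
All moduli strictly greater than 1? Yes.
Verdict: Stationary.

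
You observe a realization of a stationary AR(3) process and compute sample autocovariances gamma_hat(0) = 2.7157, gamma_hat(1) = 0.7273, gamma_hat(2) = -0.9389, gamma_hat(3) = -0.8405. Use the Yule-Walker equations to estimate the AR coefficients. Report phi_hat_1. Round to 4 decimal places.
\hat\phi_{1} = 0.3550

The Yule-Walker equations for an AR(p) process read, in matrix form,
  Gamma_p phi = r_p,   with   (Gamma_p)_{ij} = gamma(|i - j|),
                       (r_p)_i = gamma(i),   i,j = 1..p.
Substitute the sample gammas (Toeplitz matrix and right-hand side of size 3):
  Gamma_p = [[2.7157, 0.7273, -0.9389], [0.7273, 2.7157, 0.7273], [-0.9389, 0.7273, 2.7157]]
  r_p     = [0.7273, -0.9389, -0.8405]
Written out (R1..R3):
  (R1) 2.7157 phi_1 + 0.7273 phi_2 - 0.9389 phi_3 = 0.7273
  (R2) 0.7273 phi_1 + 2.7157 phi_2 + 0.7273 phi_3 = -0.9389
  (R3) -0.9389 phi_1 + 0.7273 phi_2 + 2.7157 phi_3 = -0.8405
Gaussian elimination:
  R2 <- R2 - (0.7273/2.7157) R1 = R2 - (0.267813) R1:  2.52092 phi_2 + 0.97875 phi_3 = -1.13368
  R3 <- R3 - (-0.9389/2.7157) R1 = R3 - (-0.34573) R1:  0.97875 phi_2 + 2.391094 phi_3 = -0.58905
  R3 <- R3 - (0.97875/2.52092) R2 = R3 - (0.388251) R2:  2.011093 phi_3 = -0.148898
Back-substitution:
  phi_hat_3 = -0.148898 / 2.011093 = -0.074038
  phi_hat_2 = (-1.13368 - (0.97875)(-0.074038)) / 2.52092 = -0.420964
  phi_hat_1 = (0.7273 - (0.7273)(-0.420964) - (-0.9389)(-0.074038)) / 2.7157 = 0.354955
So phi_hat = [0.3550, -0.4210, -0.0740].
Therefore phi_hat_1 = 0.3550.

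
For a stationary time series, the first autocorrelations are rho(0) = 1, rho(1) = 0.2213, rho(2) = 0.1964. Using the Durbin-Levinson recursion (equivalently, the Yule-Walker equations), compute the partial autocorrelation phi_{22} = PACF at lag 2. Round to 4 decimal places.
\phi_{22} = 0.1550

The PACF at lag k is phi_{kk}, the last component of the solution
to the Yule-Walker system G_k phi = r_k where
  (G_k)_{ij} = rho(|i - j|), (r_k)_i = rho(i), i,j = 1..k.
Equivalently, Durbin-Levinson gives phi_{kk} iteratively:
  phi_{11} = rho(1)
  phi_{kk} = [rho(k) - sum_{j=1..k-1} phi_{k-1,j} rho(k-j)]
            / [1 - sum_{j=1..k-1} phi_{k-1,j} rho(j)],
  phi_{k,j} = phi_{k-1,j} - phi_{kk} phi_{k-1,k-j},  j = 1..k-1.
Step k = 1:
  phi_11 = rho(1) = 0.2213.
Step k = 2:
  phi_22 = [rho(2) - phi_11 rho(1)] / [1 - phi_11 rho(1)] = [0.1964 - (0.2213)(0.2213)] / [1 - (0.2213)(0.2213)]
         = 0.14742631 / 0.95102631 = 0.155.
Therefore phi_{22} = 0.1550.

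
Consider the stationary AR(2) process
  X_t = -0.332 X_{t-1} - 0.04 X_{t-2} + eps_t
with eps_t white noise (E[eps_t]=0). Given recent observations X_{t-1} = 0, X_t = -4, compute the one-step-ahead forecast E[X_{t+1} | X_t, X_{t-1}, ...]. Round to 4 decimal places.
E[X_{t+1} \mid \mathcal F_t] = 1.3280

For an AR(p) model X_t = c + sum_i phi_i X_{t-i} + eps_t, the
one-step-ahead conditional mean is
  E[X_{t+1} | X_t, ...] = c + sum_i phi_i X_{t+1-i}.
Substitute known values:
  E[X_{t+1} | ...] = (-0.332) * (-4) + (-0.04) * (0)
                   = 1.3280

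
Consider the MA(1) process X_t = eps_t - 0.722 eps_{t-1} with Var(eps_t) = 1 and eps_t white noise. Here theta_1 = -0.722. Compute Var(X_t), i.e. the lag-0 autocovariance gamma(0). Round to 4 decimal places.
\gamma(0) = 1.5213

For an MA(q) process X_t = eps_t + sum_i theta_i eps_{t-i} with
Var(eps_t) = sigma^2, the variance is
  gamma(0) = sigma^2 * (1 + sum_i theta_i^2).
  sum_i theta_i^2 = (-0.722)^2 = 0.521284.
  gamma(0) = 1 * (1 + 0.521284) = 1 * 1.521284 = 1.521284, which rounds to 1.5213.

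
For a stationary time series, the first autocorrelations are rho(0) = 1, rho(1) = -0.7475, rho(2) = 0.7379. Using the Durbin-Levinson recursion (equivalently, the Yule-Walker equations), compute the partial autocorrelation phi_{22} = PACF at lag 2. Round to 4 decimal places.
\phi_{22} = 0.4060

The PACF at lag k is phi_{kk}, the last component of the solution
to the Yule-Walker system G_k phi = r_k where
  (G_k)_{ij} = rho(|i - j|), (r_k)_i = rho(i), i,j = 1..k.
Equivalently, Durbin-Levinson gives phi_{kk} iteratively:
  phi_{11} = rho(1)
  phi_{kk} = [rho(k) - sum_{j=1..k-1} phi_{k-1,j} rho(k-j)]
            / [1 - sum_{j=1..k-1} phi_{k-1,j} rho(j)],
  phi_{k,j} = phi_{k-1,j} - phi_{kk} phi_{k-1,k-j},  j = 1..k-1.
Step k = 1:
  phi_11 = rho(1) = -0.7475.
Step k = 2:
  phi_22 = [rho(2) - phi_11 rho(1)] / [1 - phi_11 rho(1)] = [0.7379 - (-0.7475)(-0.7475)] / [1 - (-0.7475)(-0.7475)]
         = 0.17914375 / 0.44124375 = 0.406.
Therefore phi_{22} = 0.4060.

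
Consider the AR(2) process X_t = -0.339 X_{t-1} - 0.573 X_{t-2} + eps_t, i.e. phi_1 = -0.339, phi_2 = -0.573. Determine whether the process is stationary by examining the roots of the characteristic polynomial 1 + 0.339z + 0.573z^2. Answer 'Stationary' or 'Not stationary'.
\text{Stationary}

The AR(p) characteristic polynomial is P(z) = 1 + 0.339z + 0.573z^2.
Stationarity requires all roots to lie outside the unit circle, i.e. |z| > 1 for every root.
Set 1 + (0.339) z + (0.573) z^2 = 0, i.e. a z^2 + b z + c = 0 with a = 0.573, b = 0.339, c = 1.
Discriminant D = b^2 - 4ac = (0.339)^2 - 4*(0.573)*1 = 0.114921 - (2.292) = -2.177079.
D < 0, so the roots are the complex-conjugate pair z = (-b +/- i sqrt(-D)) / (2a) = -0.2958 +/- 1.2875i.
For a conjugate pair |z|^2 = z * conj(z) = (product of roots) = c/a = 1/(0.573) = 1.745201, so |z| = sqrt(1.745201) = 1.3211 for both roots.
Moduli of all roots: 1.3211, 1.3211.
All moduli strictly greater than 1? Yes.
Verdict: Stationary.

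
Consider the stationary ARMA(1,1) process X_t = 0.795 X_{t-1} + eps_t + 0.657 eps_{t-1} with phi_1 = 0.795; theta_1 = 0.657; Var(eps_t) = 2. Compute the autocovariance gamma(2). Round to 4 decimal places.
\gamma(2) = 9.5510

Multiply the model equation by X_{t-k} and take expectations. With theta_0 = psi_0 = 1 and psi_j the MA(infinity) weights, this gives
  gamma(k) - sum_i phi_i gamma(k-i) = c_k,
  c_k = sigma^2 * sum_{j=k..q} theta_j psi_{j-k}   (c_k = 0 for k > q),
using gamma(-m) = gamma(m).
psi-weights needed (psi_j = theta_j + sum_i phi_i psi_{j-i}):
  psi_1 = theta_1 + phi_1 = 0.657 + (0.795) = 1.452
Right-hand sides:
  c_0 = sigma^2 (1 + theta_1 psi_1) = 2 * (1 + (0.657)(1.452)) = 2 * 1.953964 = 3.907928
  c_1 = sigma^2 theta_1 = 2 * (0.657) = 1.314
  c_2 = 0
Equations for k = 0 and k = 1 (AR order 1):
  gamma(0) = phi_1 gamma(1) + c_0
  gamma(1) = phi_1 gamma(0) + c_1
Substituting the second into the first: gamma(0) (1 - phi_1^2) = c_0 + phi_1 c_1, so
  gamma(0) = (c_0 + phi_1 c_1) / (1 - phi_1^2) = (3.907928 + (0.795)(1.314)) / (1 - (0.795)^2) = 4.952558 / 0.367975 = 13.458952.
  gamma(1) = phi_1 gamma(0) + c_1 = (0.795)(13.458952) + (1.314) = 12.013867.
For k = 2 (> q): gamma(2) = phi_1 gamma(1) = (0.795)(12.013867) = 9.551024.
Therefore gamma(2) = 9.5510 (to 4 decimal places).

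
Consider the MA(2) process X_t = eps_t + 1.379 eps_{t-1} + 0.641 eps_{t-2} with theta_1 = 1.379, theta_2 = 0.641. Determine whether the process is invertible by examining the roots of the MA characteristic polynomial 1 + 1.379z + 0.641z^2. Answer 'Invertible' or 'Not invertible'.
\text{Invertible}

The MA(q) characteristic polynomial is P(z) = 1 + 1.379z + 0.641z^2.
Invertibility requires all roots to lie outside the unit circle, i.e. |z| > 1 for every root.
Set 1 + (1.379) z + (0.641) z^2 = 0, i.e. a z^2 + b z + c = 0 with a = 0.641, b = 1.379, c = 1.
Discriminant D = b^2 - 4ac = (1.379)^2 - 4*(0.641)*1 = 1.901641 - (2.564) = -0.662359.
D < 0, so the roots are the complex-conjugate pair z = (-b +/- i sqrt(-D)) / (2a) = -1.0757 +/- 0.6348i.
For a conjugate pair |z|^2 = z * conj(z) = (product of roots) = c/a = 1/(0.641) = 1.560062, so |z| = sqrt(1.560062) = 1.249 for both roots.
Moduli of all roots: 1.2490, 1.2490.
All moduli strictly greater than 1? Yes.
Verdict: Invertible.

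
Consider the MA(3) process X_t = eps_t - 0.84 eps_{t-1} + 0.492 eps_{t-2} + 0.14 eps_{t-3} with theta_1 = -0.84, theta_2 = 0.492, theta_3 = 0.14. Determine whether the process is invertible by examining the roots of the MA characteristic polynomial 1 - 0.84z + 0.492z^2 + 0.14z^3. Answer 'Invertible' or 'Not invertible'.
\text{Invertible}

The MA(q) characteristic polynomial is P(z) = 1 - 0.84z + 0.492z^2 + 0.14z^3.
Invertibility requires all roots to lie outside the unit circle, i.e. |z| > 1 for every root.
Degree 3: look for a simple real root z0 first, then factor out (1 - z/z0) and solve the remaining quadratic.
Testing z0 = -5: P(-5) = 1 + (-0.84)(-5) + (0.492)(-5)^2 + (0.14)(-5)^3
  = 1 + (4.2) + (12.3) + (-17.5) = 0.  So z_0 = -5 is a root, |z_0| = 5.
Divide out the factor (1 + 0.2 z) = (1 - z/z0) (since 1/z0 = -0.2):
  P(z) = (1 + 0.2 z)(1 + (-1.04) z + (0.7) z^2)
  [check: z-coef -1.04 - (-0.2) = -0.84; z^2-coef 0.7 - (-0.2)(-1.04) = 0.492; z^3-coef -(-0.2)(0.7) = 0.14.]
Remaining roots from the quadratic factor 1 + (-1.04) z + (0.7) z^2:
  Set 1 + (-1.04) z + (0.7) z^2 = 0, i.e. a z^2 + b z + c = 0 with a = 0.7, b = -1.04, c = 1.
  Discriminant D = b^2 - 4ac = (-1.04)^2 - 4*(0.7)*1 = 1.0816 - (2.8) = -1.7184.
  D < 0, so the roots are the complex-conjugate pair z = (-b +/- i sqrt(-D)) / (2a) = 0.7429 +/- 0.9363i.
  For a conjugate pair |z|^2 = z * conj(z) = (product of roots) = c/a = 1/(0.7) = 1.428571, so |z| = sqrt(1.428571) = 1.1952 for both roots.
Moduli of all roots: 5.0000, 1.1952, 1.1952.
All moduli strictly greater than 1? Yes.
Verdict: Invertible.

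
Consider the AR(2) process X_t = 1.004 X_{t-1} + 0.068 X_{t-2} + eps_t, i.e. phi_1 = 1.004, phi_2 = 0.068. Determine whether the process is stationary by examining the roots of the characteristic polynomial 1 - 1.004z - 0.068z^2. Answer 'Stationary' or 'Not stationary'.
\text{Not stationary}

The AR(p) characteristic polynomial is P(z) = 1 - 1.004z - 0.068z^2.
Stationarity requires all roots to lie outside the unit circle, i.e. |z| > 1 for every root.
Set 1 + (-1.004) z + (-0.068) z^2 = 0, i.e. a z^2 + b z + c = 0 with a = -0.068, b = -1.004, c = 1.
Discriminant D = b^2 - 4ac = (-1.004)^2 - 4*(-0.068)*1 = 1.008016 - (-0.272) = 1.280016.
D >= 0, so the roots are real: z = (-b +/- sqrt(D)) / (2a) = (1.004 +/- 1.131378) / (-0.136).
  z_1 = (1.004 + 1.131378) / (-0.136) = -15.7013,   |z_1| = 15.7013.
  z_2 = (1.004 - 1.131378) / (-0.136) = 0.9366,   |z_2| = 0.9366.
Moduli of all roots: 15.7013, 0.9366.
All moduli strictly greater than 1? No.
Verdict: Not stationary.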